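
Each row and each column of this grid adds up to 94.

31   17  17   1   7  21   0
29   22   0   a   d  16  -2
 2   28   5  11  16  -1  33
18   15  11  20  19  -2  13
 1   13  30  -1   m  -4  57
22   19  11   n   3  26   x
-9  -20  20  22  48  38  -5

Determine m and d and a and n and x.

m = -2, d = 3, a = 26, n = 15, x = -2

Row 5 has 1 + 13 + 30 − 1 − 4 + 57 = 96; the blank must be 94 − 96 = -2.
Column 5 has 7 + 16 + 19 − 2 + 3 + 48 = 91; the blank must be 94 − 91 = 3.
Column 7 has 0 − 2 + 33 + 13 + 57 − 5 = 96; the blank must be 94 − 96 = -2.
Row 6 has 22 + 19 + 11 + 3 + 26 − 2 = 79; the blank must be 94 − 79 = 15.
Row 2 has 29 + 22 + 0 + 3 + 16 − 2 = 68; the blank must be 94 − 68 = 26.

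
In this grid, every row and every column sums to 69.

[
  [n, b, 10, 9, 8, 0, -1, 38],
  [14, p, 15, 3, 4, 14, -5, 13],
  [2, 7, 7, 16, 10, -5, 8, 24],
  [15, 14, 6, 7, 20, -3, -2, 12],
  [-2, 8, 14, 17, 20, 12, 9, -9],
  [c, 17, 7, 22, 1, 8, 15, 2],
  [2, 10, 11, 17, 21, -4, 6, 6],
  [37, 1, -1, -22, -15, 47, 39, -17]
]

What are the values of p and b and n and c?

Row 2: 14 + 15 + 3 + 4 + 14 − 5 + 13 = 58, so its missing entry is 69 − 58 = 11.
Column 2: 11 + 7 + 14 + 8 + 17 + 10 + 1 = 68, so its missing entry is 69 − 68 = 1.
Row 6: 17 + 7 + 22 + 1 + 8 + 15 + 2 = 72, so its missing entry is 69 − 72 = -3.
Row 1: 1 + 10 + 9 + 8 + 0 − 1 + 38 = 65, so its missing entry is 69 − 65 = 4.

p = 11, b = 1, n = 4, c = -3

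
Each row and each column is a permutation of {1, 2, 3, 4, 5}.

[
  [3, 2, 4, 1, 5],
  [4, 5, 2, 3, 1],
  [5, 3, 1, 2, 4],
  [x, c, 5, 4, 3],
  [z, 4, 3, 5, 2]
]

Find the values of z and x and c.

z = 1, x = 2, c = 1

For row 4, column 2: column 2 already has {2, 3, 4, 5}; that leaves 1.
At (row 5, col 1): row 5 already has {2, 3, 4, 5}, so the value is 1.
At (row 4, col 1): row 4 already has {1, 3, 4, 5}, so the value is 2.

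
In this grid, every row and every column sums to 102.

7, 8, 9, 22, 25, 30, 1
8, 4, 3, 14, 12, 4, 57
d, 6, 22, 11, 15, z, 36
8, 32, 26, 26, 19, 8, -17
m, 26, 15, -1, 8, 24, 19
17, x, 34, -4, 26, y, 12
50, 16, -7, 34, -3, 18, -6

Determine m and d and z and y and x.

m = 11, d = 1, z = 11, y = 7, x = 10

Row 5: 26 + 15 − 1 + 8 + 24 + 19 = 91, so its missing entry is 102 − 91 = 11.
Column 1: 7 + 8 + 8 + 11 + 17 + 50 = 101, so its missing entry is 102 − 101 = 1.
Column 2: 8 + 4 + 6 + 32 + 26 + 16 = 92, so its missing entry is 102 − 92 = 10.
Row 6: 17 + 10 + 34 − 4 + 26 + 12 = 95, so its missing entry is 102 − 95 = 7.
Row 3: 1 + 6 + 22 + 11 + 15 + 36 = 91, so its missing entry is 102 − 91 = 11.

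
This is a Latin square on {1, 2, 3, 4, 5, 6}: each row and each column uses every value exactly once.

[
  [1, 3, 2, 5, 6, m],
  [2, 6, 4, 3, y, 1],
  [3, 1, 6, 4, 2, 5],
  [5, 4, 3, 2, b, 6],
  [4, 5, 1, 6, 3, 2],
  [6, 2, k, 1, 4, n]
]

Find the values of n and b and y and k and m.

n = 3, b = 1, y = 5, k = 5, m = 4

Cell (4,5): row 4 already has {2, 3, 4, 5, 6} → 1.
Cell (2,5): row 2 already has {1, 2, 3, 4, 6} → 5.
For row 1, column 6: row 1 already has {1, 2, 3, 5, 6}; that leaves 4.
Cell (6,6): column 6 already has {1, 2, 4, 5, 6} → 3.
Cell (6,3): row 6 already has {1, 2, 3, 4, 6} → 5.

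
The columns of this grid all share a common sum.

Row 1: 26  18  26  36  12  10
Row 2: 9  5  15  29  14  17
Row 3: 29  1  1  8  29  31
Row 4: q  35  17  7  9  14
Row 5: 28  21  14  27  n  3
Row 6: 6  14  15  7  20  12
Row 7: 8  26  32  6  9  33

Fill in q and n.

Columns 3 and 4 both add up to 120, so every column sums to 120.
Column 1: 26 + 9 + 29 + 28 + 6 + 8 = 106, so the missing entry is 120 − 106 = 14.
Column 5: 12 + 14 + 29 + 9 + 20 + 9 = 93, so the missing entry is 120 − 93 = 27.

q = 14, n = 27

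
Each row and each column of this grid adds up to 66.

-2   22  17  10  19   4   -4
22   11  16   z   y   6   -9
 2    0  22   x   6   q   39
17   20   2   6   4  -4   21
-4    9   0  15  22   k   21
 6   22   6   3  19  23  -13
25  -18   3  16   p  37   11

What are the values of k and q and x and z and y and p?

Row 7: 25 − 18 + 3 + 16 + 37 + 11 = 74, so its missing entry is 66 − 74 = -8.
Column 5: 19 + 6 + 4 + 22 + 19 − 8 = 62, so its missing entry is 66 − 62 = 4.
Row 5: -4 + 9 + 0 + 15 + 22 + 21 = 63, so its missing entry is 66 − 63 = 3.
Column 6: 4 + 6 − 4 + 3 + 23 + 37 = 69, so its missing entry is 66 − 69 = -3.
Row 3: 2 + 0 + 22 + 6 − 3 + 39 = 66, so its missing entry is 66 − 66 = 0.
Row 2: 22 + 11 + 16 + 4 + 6 − 9 = 50, so its missing entry is 66 − 50 = 16.

k = 3, q = -3, x = 0, z = 16, y = 4, p = -8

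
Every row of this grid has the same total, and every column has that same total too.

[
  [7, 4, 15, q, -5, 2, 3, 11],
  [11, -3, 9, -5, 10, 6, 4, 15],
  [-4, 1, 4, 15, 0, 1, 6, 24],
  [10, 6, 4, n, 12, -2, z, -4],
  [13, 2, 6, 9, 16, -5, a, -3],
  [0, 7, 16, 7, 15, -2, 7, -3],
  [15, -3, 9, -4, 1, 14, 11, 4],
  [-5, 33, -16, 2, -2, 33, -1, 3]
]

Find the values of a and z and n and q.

Rows 2 and 3 both sum to 47, so that's the common total.
Row 1: 7 + 4 + 15 − 5 + 2 + 3 + 11 = 37, so its missing entry is 47 − 37 = 10.
Row 5: 13 + 2 + 6 + 9 + 16 − 5 − 3 = 38, so its missing entry is 47 − 38 = 9.
Column 4: 10 − 5 + 15 + 9 + 7 − 4 + 2 = 34, so its missing entry is 47 − 34 = 13.
Row 4: 10 + 6 + 4 + 13 + 12 − 2 − 4 = 39, so its missing entry is 47 − 39 = 8.

a = 9, z = 8, n = 13, q = 10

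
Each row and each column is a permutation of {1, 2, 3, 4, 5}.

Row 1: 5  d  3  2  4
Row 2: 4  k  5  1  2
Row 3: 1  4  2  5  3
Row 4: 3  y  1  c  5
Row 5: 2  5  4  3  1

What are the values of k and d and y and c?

k = 3, d = 1, y = 2, c = 4

For row 2, column 2: row 2 already has {1, 2, 4, 5}; that leaves 3.
Cell (4,4): column 4 already has {1, 2, 3, 5} → 4.
For row 4, column 2: row 4 already has {1, 3, 4, 5}; that leaves 2.
At (row 1, col 2): row 1 already has {2, 3, 4, 5}, so the value is 1.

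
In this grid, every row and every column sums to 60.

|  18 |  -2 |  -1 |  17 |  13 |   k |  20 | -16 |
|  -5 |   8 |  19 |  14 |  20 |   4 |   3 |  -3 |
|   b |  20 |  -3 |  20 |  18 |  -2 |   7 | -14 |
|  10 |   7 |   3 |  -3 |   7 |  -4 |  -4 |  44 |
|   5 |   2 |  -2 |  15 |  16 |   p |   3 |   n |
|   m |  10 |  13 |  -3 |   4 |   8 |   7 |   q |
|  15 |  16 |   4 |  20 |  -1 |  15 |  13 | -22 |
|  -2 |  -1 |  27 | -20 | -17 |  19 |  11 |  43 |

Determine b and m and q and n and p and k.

b = 14, m = 5, q = 16, n = 12, p = 9, k = 11

The known cells in row 3 total 46, leaving 60 − 46 = 14 for the blank.
The known cells in column 1 total 55, leaving 60 − 55 = 5 for the blank.
The known cells in row 6 total 44, leaving 60 − 44 = 16 for the blank.
The known cells in row 1 total 49, leaving 60 − 49 = 11 for the blank.
The known cells in column 6 total 51, leaving 60 − 51 = 9 for the blank.
The known cells in row 5 total 48, leaving 60 − 48 = 12 for the blank.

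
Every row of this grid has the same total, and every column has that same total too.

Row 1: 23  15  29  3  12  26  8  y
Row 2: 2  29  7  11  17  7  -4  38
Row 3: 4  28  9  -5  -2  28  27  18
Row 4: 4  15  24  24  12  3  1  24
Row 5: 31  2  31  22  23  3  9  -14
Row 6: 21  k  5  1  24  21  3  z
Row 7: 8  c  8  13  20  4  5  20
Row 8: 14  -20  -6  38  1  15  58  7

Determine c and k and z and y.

Rows 2 and 3 both sum to 107, so that's the common total.
Row 1: 23 + 15 + 29 + 3 + 12 + 26 + 8 = 116, so its missing entry is 107 − 116 = -9.
Row 7: 8 + 8 + 13 + 20 + 4 + 5 + 20 = 78, so its missing entry is 107 − 78 = 29.
Column 2: 15 + 29 + 28 + 15 + 2 + 29 − 20 = 98, so its missing entry is 107 − 98 = 9.
Row 6: 21 + 9 + 5 + 1 + 24 + 21 + 3 = 84, so its missing entry is 107 − 84 = 23.

c = 29, k = 9, z = 23, y = -9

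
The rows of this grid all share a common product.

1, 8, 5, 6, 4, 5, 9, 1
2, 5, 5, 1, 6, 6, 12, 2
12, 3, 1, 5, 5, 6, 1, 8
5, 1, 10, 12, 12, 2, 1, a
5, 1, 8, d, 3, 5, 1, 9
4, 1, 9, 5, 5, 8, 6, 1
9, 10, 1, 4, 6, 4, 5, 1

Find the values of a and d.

a = 3, d = 8

Rows 2 and 7 each multiply to 43200, so every row has product 43200.
Row 4: 5×1×10×12×12×2×1 = 14400, so the missing entry is 43200 ÷ 14400 = 3.
Row 5: 5×1×8×3×5×1×9 = 5400, so the missing entry is 43200 ÷ 5400 = 8.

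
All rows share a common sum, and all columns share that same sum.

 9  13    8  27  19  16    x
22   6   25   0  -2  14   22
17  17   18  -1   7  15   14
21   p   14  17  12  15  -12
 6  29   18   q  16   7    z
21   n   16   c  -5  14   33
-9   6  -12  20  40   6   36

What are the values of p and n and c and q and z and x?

p = 20, n = -4, c = 12, q = 12, z = -1, x = -5

Rows 2 and 3 both sum to 87, so that's the common total.
Row 4 has 21 + 14 + 17 + 12 + 15 − 12 = 67; the blank must be 87 − 67 = 20.
Column 2 has 13 + 6 + 17 + 20 + 29 + 6 = 91; the blank must be 87 − 91 = -4.
Row 1 has 9 + 13 + 8 + 27 + 19 + 16 = 92; the blank must be 87 − 92 = -5.
Column 7 has -5 + 22 + 14 − 12 + 33 + 36 = 88; the blank must be 87 − 88 = -1.
Row 5 has 6 + 29 + 18 + 16 + 7 − 1 = 75; the blank must be 87 − 75 = 12.
Row 6 has 21 − 4 + 16 − 5 + 14 + 33 = 75; the blank must be 87 − 75 = 12.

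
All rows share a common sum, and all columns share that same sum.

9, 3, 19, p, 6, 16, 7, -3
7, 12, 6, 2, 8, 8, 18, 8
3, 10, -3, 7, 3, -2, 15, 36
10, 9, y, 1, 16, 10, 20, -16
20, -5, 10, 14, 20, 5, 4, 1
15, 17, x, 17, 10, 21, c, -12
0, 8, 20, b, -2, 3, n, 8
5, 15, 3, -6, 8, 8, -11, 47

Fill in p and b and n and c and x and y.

p = 12, b = 22, n = 10, c = 6, x = -5, y = 19

Rows 2 and 3 both sum to 69, so that's the common total.
Row 1 has 9 + 3 + 19 + 6 + 16 + 7 − 3 = 57; the blank must be 69 − 57 = 12.
Row 4 has 10 + 9 + 1 + 16 + 10 + 20 − 16 = 50; the blank must be 69 − 50 = 19.
Column 4 has 12 + 2 + 7 + 1 + 14 + 17 − 6 = 47; the blank must be 69 − 47 = 22.
Row 7 has 0 + 8 + 20 + 22 − 2 + 3 + 8 = 59; the blank must be 69 − 59 = 10.
Column 7 has 7 + 18 + 15 + 20 + 4 + 10 − 11 = 63; the blank must be 69 − 63 = 6.
Row 6 has 15 + 17 + 17 + 10 + 21 + 6 − 12 = 74; the blank must be 69 − 74 = -5.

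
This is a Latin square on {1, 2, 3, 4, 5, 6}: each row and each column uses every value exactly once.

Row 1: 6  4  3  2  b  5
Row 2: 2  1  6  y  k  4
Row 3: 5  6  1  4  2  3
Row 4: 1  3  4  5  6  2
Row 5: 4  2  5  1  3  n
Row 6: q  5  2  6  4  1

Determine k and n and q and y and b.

Cell (1,5): row 1 already has {2, 3, 4, 5, 6} → 1.
For row 2, column 5: column 5 already has {1, 2, 3, 4, 6}; that leaves 5.
Cell (5,6): row 5 already has {1, 2, 3, 4, 5} → 6.
Cell (6,1): row 6 already has {1, 2, 4, 5, 6} → 3.
For row 2, column 4: row 2 already has {1, 2, 4, 5, 6}; that leaves 3.

k = 5, n = 6, q = 3, y = 3, b = 1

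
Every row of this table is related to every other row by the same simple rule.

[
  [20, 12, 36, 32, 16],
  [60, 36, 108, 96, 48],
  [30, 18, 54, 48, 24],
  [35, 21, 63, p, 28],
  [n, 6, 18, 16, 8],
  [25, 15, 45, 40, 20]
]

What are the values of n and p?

Each row is a constant multiple of every other row — this is a multiplication table with the headers hidden.
Row 5 is 6/12 = 1/2 times row 1, so its entry in column 1 is 20 × 1/2 = 10.
Row 4 is 21/12 = 7/4 times row 1, so its entry in column 4 is 32 × 7/4 = 56.

n = 10, p = 56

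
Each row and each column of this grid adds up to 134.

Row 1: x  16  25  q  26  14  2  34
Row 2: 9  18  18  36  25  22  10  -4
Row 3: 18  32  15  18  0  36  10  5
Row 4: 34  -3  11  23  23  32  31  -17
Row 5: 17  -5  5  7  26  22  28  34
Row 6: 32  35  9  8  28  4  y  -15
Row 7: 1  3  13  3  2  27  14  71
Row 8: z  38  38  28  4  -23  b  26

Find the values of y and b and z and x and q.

y = 33, b = 6, z = 17, x = 6, q = 11

Column 4 has 36 + 18 + 23 + 7 + 8 + 3 + 28 = 123; the blank must be 134 − 123 = 11.
Row 1 has 16 + 25 + 11 + 26 + 14 + 2 + 34 = 128; the blank must be 134 − 128 = 6.
Column 1 has 6 + 9 + 18 + 34 + 17 + 32 + 1 = 117; the blank must be 134 − 117 = 17.
Row 8 has 17 + 38 + 38 + 28 + 4 − 23 + 26 = 128; the blank must be 134 − 128 = 6.
Row 6 has 32 + 35 + 9 + 8 + 28 + 4 − 15 = 101; the blank must be 134 − 101 = 33.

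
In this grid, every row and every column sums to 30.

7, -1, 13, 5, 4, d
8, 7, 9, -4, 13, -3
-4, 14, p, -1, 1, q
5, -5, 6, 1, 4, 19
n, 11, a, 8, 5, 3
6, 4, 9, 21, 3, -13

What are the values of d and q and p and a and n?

d = 2, q = 22, p = -2, a = -5, n = 8

Column 1 has 7 + 8 − 4 + 5 + 6 = 22; the blank must be 30 − 22 = 8.
Row 5 has 8 + 11 + 8 + 5 + 3 = 35; the blank must be 30 − 35 = -5.
Row 1 has 7 − 1 + 13 + 5 + 4 = 28; the blank must be 30 − 28 = 2.
Column 3 has 13 + 9 + 6 − 5 + 9 = 32; the blank must be 30 − 32 = -2.
Row 3 has -4 + 14 − 2 − 1 + 1 = 8; the blank must be 30 − 8 = 22.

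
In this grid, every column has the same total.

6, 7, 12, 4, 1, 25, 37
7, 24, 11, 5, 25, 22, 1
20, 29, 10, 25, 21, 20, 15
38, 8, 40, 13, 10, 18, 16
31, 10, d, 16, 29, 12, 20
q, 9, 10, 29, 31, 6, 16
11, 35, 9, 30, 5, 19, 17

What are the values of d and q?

d = 30, q = 9

Columns 5 and 7 both add up to 122, so every column sums to 122.
Column 3: 12 + 11 + 10 + 40 + 10 + 9 = 92, so the missing entry is 122 − 92 = 30.
Column 1: 6 + 7 + 20 + 38 + 31 + 11 = 113, so the missing entry is 122 − 113 = 9.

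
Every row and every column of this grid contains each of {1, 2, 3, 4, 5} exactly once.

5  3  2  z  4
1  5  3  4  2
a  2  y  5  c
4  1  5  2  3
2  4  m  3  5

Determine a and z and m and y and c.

Cell (3,5): column 5 already has {2, 3, 4, 5} → 1.
At (row 1, col 4): row 1 already has {2, 3, 4, 5}, so the value is 1.
Cell (3,1): column 1 already has {1, 2, 4, 5} → 3.
At (row 5, col 3): row 5 already has {2, 3, 4, 5}, so the value is 1.
Cell (3,3): row 3 already has {1, 2, 3, 5} → 4.

a = 3, z = 1, m = 1, y = 4, c = 1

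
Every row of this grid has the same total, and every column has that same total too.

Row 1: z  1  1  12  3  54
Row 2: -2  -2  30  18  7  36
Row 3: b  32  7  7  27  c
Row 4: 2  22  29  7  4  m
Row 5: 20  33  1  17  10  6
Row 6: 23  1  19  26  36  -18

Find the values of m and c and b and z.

m = 23, c = -14, b = 28, z = 16

Rows 2 and 5 both sum to 87, so that's the common total.
Row 4: 2 + 22 + 29 + 7 + 4 = 64, so its missing entry is 87 − 64 = 23.
Column 6: 54 + 36 + 23 + 6 − 18 = 101, so its missing entry is 87 − 101 = -14.
Row 3: 32 + 7 + 7 + 27 − 14 = 59, so its missing entry is 87 − 59 = 28.
Row 1: 1 + 1 + 12 + 3 + 54 = 71, so its missing entry is 87 − 71 = 16.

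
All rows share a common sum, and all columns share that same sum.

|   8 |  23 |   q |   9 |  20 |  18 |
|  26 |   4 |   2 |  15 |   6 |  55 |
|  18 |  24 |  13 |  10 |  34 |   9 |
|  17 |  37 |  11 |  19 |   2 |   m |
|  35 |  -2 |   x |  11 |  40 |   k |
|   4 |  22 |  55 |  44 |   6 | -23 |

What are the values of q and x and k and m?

Rows 2 and 3 both sum to 108, so that's the common total.
Row 1: 8 + 23 + 9 + 20 + 18 = 78, so its missing entry is 108 − 78 = 30.
Row 4: 17 + 37 + 11 + 19 + 2 = 86, so its missing entry is 108 − 86 = 22.
Column 6: 18 + 55 + 9 + 22 − 23 = 81, so its missing entry is 108 − 81 = 27.
Row 5: 35 − 2 + 11 + 40 + 27 = 111, so its missing entry is 108 − 111 = -3.

q = 30, x = -3, k = 27, m = 22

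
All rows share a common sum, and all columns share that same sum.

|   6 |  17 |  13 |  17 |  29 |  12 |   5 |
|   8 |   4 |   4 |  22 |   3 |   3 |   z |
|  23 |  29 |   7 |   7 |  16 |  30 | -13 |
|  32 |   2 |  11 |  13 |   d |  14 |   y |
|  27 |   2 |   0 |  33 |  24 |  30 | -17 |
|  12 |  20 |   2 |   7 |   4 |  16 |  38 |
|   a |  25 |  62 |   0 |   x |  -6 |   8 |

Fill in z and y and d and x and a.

z = 55, y = 23, d = 4, x = 19, a = -9

Rows 1 and 3 both sum to 99, so that's the common total.
Column 1: 6 + 8 + 23 + 32 + 27 + 12 = 108, so its missing entry is 99 − 108 = -9.
Row 7: -9 + 25 + 62 + 0 − 6 + 8 = 80, so its missing entry is 99 − 80 = 19.
Column 5: 29 + 3 + 16 + 24 + 4 + 19 = 95, so its missing entry is 99 − 95 = 4.
Row 4: 32 + 2 + 11 + 13 + 4 + 14 = 76, so its missing entry is 99 − 76 = 23.
Row 2: 8 + 4 + 4 + 22 + 3 + 3 = 44, so its missing entry is 99 − 44 = 55.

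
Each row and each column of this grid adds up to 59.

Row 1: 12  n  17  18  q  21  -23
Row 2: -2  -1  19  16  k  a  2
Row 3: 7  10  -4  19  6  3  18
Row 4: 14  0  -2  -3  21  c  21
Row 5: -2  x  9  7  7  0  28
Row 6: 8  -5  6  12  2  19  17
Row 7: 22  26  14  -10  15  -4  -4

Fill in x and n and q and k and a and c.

x = 10, n = 19, q = -5, k = 13, a = 12, c = 8

Row 5 has -2 + 9 + 7 + 7 + 0 + 28 = 49; the blank must be 59 − 49 = 10.
Column 2 has -1 + 10 + 0 + 10 − 5 + 26 = 40; the blank must be 59 − 40 = 19.
Row 1 has 12 + 19 + 17 + 18 + 21 − 23 = 64; the blank must be 59 − 64 = -5.
Column 5 has -5 + 6 + 21 + 7 + 2 + 15 = 46; the blank must be 59 − 46 = 13.
Row 2 has -2 − 1 + 19 + 16 + 13 + 2 = 47; the blank must be 59 − 47 = 12.
Row 4 has 14 + 0 − 2 − 3 + 21 + 21 = 51; the blank must be 59 − 51 = 8.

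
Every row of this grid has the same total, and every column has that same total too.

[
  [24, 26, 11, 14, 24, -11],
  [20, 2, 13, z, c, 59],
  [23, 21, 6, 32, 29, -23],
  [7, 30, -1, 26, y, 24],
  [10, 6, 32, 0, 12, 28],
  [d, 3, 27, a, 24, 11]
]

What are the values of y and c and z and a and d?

y = 2, c = -3, z = -3, a = 19, d = 4

Rows 1 and 3 both sum to 88, so that's the common total.
Row 4: 7 + 30 − 1 + 26 + 24 = 86, so its missing entry is 88 − 86 = 2.
Column 5: 24 + 29 + 2 + 12 + 24 = 91, so its missing entry is 88 − 91 = -3.
Column 1: 24 + 20 + 23 + 7 + 10 = 84, so its missing entry is 88 − 84 = 4.
Row 6: 4 + 3 + 27 + 24 + 11 = 69, so its missing entry is 88 − 69 = 19.
Row 2: 20 + 2 + 13 − 3 + 59 = 91, so its missing entry is 88 − 91 = -3.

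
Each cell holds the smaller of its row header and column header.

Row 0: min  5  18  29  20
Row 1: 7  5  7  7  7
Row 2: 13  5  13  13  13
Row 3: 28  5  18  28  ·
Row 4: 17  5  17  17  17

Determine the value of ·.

min(28, 20) = 20.

20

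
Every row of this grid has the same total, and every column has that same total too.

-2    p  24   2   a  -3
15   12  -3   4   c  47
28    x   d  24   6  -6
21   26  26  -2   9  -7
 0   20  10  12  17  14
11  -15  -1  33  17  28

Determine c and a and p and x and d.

c = -2, a = 26, p = 26, x = 4, d = 17

Rows 4 and 5 both sum to 73, so that's the common total.
Row 2: 15 + 12 − 3 + 4 + 47 = 75, so its missing entry is 73 − 75 = -2.
Column 5: -2 + 6 + 9 + 17 + 17 = 47, so its missing entry is 73 − 47 = 26.
Row 1: -2 + 24 + 2 + 26 − 3 = 47, so its missing entry is 73 − 47 = 26.
Column 2: 26 + 12 + 26 + 20 − 15 = 69, so its missing entry is 73 − 69 = 4.
Row 3: 28 + 4 + 24 + 6 − 6 = 56, so its missing entry is 73 − 56 = 17.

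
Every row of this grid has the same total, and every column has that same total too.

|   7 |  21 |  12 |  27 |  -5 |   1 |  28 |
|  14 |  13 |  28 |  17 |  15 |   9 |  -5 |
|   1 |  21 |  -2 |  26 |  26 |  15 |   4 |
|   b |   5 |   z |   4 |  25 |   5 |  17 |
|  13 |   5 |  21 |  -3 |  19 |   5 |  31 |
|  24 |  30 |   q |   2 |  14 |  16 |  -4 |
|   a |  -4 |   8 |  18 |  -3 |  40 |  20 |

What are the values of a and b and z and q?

Rows 1 and 2 both sum to 91, so that's the common total.
The known cells in row 6 total 82, leaving 91 − 82 = 9 for the blank.
The known cells in column 3 total 76, leaving 91 − 76 = 15 for the blank.
The known cells in row 4 total 71, leaving 91 − 71 = 20 for the blank.
The known cells in row 7 total 79, leaving 91 − 79 = 12 for the blank.

a = 12, b = 20, z = 15, q = 9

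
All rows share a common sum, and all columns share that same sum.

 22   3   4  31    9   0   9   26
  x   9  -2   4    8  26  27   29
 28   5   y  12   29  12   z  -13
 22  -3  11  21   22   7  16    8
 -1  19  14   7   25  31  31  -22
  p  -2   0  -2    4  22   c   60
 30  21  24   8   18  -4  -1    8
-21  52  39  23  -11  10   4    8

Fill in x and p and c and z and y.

x = 3, p = 21, c = 1, z = 17, y = 14

Rows 1 and 4 both sum to 104, so that's the common total.
Column 3 has 4 − 2 + 11 + 14 + 0 + 24 + 39 = 90; the blank must be 104 − 90 = 14.
Row 3 has 28 + 5 + 14 + 12 + 29 + 12 − 13 = 87; the blank must be 104 − 87 = 17.
Column 7 has 9 + 27 + 17 + 16 + 31 − 1 + 4 = 103; the blank must be 104 − 103 = 1.
Row 6 has -2 + 0 − 2 + 4 + 22 + 1 + 60 = 83; the blank must be 104 − 83 = 21.
Row 2 has 9 − 2 + 4 + 8 + 26 + 27 + 29 = 101; the blank must be 104 − 101 = 3.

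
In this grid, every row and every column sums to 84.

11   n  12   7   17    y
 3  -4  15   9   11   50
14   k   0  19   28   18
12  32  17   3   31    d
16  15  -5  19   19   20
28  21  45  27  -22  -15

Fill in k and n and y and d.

k = 5, n = 15, y = 22, d = -11

Row 4 has 12 + 32 + 17 + 3 + 31 = 95; the blank must be 84 − 95 = -11.
Row 3 has 14 + 0 + 19 + 28 + 18 = 79; the blank must be 84 − 79 = 5.
Column 2 has -4 + 5 + 32 + 15 + 21 = 69; the blank must be 84 − 69 = 15.
Row 1 has 11 + 15 + 12 + 7 + 17 = 62; the blank must be 84 − 62 = 22.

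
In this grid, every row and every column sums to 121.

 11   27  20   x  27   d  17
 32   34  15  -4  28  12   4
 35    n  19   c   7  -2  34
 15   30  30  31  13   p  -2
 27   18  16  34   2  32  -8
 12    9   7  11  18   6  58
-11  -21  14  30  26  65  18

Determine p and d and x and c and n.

Column 2 has 27 + 34 + 30 + 18 + 9 − 21 = 97; the blank must be 121 − 97 = 24.
Row 3 has 35 + 24 + 19 + 7 − 2 + 34 = 117; the blank must be 121 − 117 = 4.
Column 4 has -4 + 4 + 31 + 34 + 11 + 30 = 106; the blank must be 121 − 106 = 15.
Row 1 has 11 + 27 + 20 + 15 + 27 + 17 = 117; the blank must be 121 − 117 = 4.
Row 4 has 15 + 30 + 30 + 31 + 13 − 2 = 117; the blank must be 121 − 117 = 4.

p = 4, d = 4, x = 15, c = 4, n = 24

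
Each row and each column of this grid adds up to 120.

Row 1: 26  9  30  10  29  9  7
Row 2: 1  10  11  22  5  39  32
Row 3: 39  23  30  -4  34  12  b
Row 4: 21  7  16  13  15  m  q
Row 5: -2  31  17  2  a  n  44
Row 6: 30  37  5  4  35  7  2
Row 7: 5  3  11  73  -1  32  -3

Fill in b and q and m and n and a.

Column 5 has 29 + 5 + 34 + 15 + 35 − 1 = 117; the blank must be 120 − 117 = 3.
Row 5 has -2 + 31 + 17 + 2 + 3 + 44 = 95; the blank must be 120 − 95 = 25.
Row 3 has 39 + 23 + 30 − 4 + 34 + 12 = 134; the blank must be 120 − 134 = -14.
Column 7 has 7 + 32 − 14 + 44 + 2 − 3 = 68; the blank must be 120 − 68 = 52.
Row 4 has 21 + 7 + 16 + 13 + 15 + 52 = 124; the blank must be 120 − 124 = -4.

b = -14, q = 52, m = -4, n = 25, a = 3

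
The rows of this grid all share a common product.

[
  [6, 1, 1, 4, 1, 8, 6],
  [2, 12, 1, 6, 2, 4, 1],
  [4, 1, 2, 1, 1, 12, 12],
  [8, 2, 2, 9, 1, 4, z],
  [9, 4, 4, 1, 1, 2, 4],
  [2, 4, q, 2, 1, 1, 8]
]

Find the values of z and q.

z = 1, q = 9

Rows 1 and 2 each multiply to 1152, so every row has product 1152.
Row 4: 8×2×2×9×1×4 = 1152, so the missing entry is 1152 ÷ 1152 = 1.
Row 6: 2×4×2×1×1×8 = 128, so the missing entry is 1152 ÷ 128 = 9.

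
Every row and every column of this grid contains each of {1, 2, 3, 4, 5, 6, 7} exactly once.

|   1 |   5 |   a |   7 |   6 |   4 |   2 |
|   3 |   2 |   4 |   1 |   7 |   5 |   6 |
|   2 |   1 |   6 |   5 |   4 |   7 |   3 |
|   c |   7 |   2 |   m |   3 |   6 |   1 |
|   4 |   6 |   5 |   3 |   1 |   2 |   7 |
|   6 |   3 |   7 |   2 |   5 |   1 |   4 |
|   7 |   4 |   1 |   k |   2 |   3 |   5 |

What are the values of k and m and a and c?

k = 6, m = 4, a = 3, c = 5

For row 1, column 3: row 1 already has {1, 2, 4, 5, 6, 7}; that leaves 3.
At (row 4, col 1): column 1 already has {1, 2, 3, 4, 6, 7}, so the value is 5.
Cell (4,4): row 4 already has {1, 2, 3, 5, 6, 7} → 4.
For row 7, column 4: row 7 already has {1, 2, 3, 4, 5, 7}; that leaves 6.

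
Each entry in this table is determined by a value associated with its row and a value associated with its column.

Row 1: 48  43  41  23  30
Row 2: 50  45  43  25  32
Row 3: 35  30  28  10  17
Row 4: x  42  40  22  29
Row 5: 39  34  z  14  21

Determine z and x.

The difference between any two rows is the same in every column — this is an addition table with the headers hidden.
Row 5 minus row 1 is 34 − 43 = -9, so its entry in column 3 is 41 + (-9) = 32.
Row 4 minus row 1 is 42 − 43 = -1, so its entry in column 1 is 48 + (-1) = 47.

z = 32, x = 47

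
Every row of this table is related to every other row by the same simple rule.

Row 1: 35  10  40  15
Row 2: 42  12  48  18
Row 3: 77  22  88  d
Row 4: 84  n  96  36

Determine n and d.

Each row is a constant multiple of every other row — this is a multiplication table with the headers hidden.
Row 4 is 84/35 = 12/5 times row 1, so its entry in column 2 is 10 × 12/5 = 24.
Row 3 is 77/35 = 11/5 times row 1, so its entry in column 4 is 15 × 11/5 = 33.

n = 24, d = 33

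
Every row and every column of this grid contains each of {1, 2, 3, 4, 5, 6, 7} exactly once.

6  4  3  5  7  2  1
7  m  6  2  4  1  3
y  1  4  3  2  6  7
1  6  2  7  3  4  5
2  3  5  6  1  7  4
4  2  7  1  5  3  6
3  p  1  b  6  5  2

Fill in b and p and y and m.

For row 2, column 2: row 2 already has {1, 2, 3, 4, 6, 7}; that leaves 5.
For row 7, column 2: column 2 already has {1, 2, 3, 4, 5, 6}; that leaves 7.
For row 7, column 4: row 7 already has {1, 2, 3, 5, 6, 7}; that leaves 4.
For row 3, column 1: row 3 already has {1, 2, 3, 4, 6, 7}; that leaves 5.

b = 4, p = 7, y = 5, m = 5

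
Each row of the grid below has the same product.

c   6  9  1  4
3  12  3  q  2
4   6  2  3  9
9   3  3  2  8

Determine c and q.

Rows 3 and 4 each multiply to 1296, so every row has product 1296.
Row 1: 6×9×1×4 = 216, so the missing entry is 1296 ÷ 216 = 6.
Row 2: 3×12×3×2 = 216, so the missing entry is 1296 ÷ 216 = 6.

c = 6, q = 6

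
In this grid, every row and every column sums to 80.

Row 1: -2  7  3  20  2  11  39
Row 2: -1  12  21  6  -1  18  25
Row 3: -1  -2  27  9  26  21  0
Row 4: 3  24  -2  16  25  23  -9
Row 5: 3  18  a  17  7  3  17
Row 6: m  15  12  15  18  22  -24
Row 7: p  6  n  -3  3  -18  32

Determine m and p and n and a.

m = 22, p = 56, n = 4, a = 15

Row 6 has 15 + 12 + 15 + 18 + 22 − 24 = 58; the blank must be 80 − 58 = 22.
Row 5 has 3 + 18 + 17 + 7 + 3 + 17 = 65; the blank must be 80 − 65 = 15.
Column 3 has 3 + 21 + 27 − 2 + 15 + 12 = 76; the blank must be 80 − 76 = 4.
Row 7 has 6 + 4 − 3 + 3 − 18 + 32 = 24; the blank must be 80 − 24 = 56.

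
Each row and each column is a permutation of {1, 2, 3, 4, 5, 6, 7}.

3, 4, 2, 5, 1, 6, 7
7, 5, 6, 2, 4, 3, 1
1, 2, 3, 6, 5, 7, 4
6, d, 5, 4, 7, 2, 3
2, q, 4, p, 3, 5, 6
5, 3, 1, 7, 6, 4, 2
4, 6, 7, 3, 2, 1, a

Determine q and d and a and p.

q = 7, d = 1, a = 5, p = 1

At (row 4, col 2): row 4 already has {2, 3, 4, 5, 6, 7}, so the value is 1.
For row 7, column 7: row 7 already has {1, 2, 3, 4, 6, 7}; that leaves 5.
At (row 5, col 2): column 2 already has {1, 2, 3, 4, 5, 6}, so the value is 7.
For row 5, column 4: row 5 already has {2, 3, 4, 5, 6, 7}; that leaves 1.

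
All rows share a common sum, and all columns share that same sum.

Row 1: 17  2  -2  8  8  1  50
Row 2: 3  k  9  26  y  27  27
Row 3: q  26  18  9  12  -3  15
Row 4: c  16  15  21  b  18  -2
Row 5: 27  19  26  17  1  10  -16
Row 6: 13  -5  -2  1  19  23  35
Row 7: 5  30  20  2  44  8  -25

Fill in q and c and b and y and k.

Rows 1 and 5 both sum to 84, so that's the common total.
Column 2: 2 + 26 + 16 + 19 − 5 + 30 = 88, so its missing entry is 84 − 88 = -4.
Row 3: 26 + 18 + 9 + 12 − 3 + 15 = 77, so its missing entry is 84 − 77 = 7.
Row 2: 3 − 4 + 9 + 26 + 27 + 27 = 88, so its missing entry is 84 − 88 = -4.
Column 5: 8 − 4 + 12 + 1 + 19 + 44 = 80, so its missing entry is 84 − 80 = 4.
Row 4: 16 + 15 + 21 + 4 + 18 − 2 = 72, so its missing entry is 84 − 72 = 12.

q = 7, c = 12, b = 4, y = -4, k = -4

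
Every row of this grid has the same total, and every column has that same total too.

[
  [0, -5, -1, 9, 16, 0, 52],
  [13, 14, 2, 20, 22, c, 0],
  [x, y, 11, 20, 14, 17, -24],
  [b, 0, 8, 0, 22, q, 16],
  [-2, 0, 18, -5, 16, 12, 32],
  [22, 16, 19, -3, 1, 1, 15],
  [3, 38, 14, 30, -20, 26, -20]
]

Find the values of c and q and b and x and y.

Rows 1 and 5 both sum to 71, so that's the common total.
The known cells in column 2 total 63, leaving 71 − 63 = 8 for the blank.
The known cells in row 2 total 71, leaving 71 − 71 = 0 for the blank.
The known cells in row 3 total 46, leaving 71 − 46 = 25 for the blank.
The known cells in column 1 total 61, leaving 71 − 61 = 10 for the blank.
The known cells in row 4 total 56, leaving 71 − 56 = 15 for the blank.

c = 0, q = 15, b = 10, x = 25, y = 8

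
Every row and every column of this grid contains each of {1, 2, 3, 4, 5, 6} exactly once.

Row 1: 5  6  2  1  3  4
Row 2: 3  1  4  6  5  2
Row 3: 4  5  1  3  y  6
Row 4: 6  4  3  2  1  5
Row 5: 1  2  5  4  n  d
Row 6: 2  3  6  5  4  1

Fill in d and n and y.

At (row 5, col 6): column 6 already has {1, 2, 4, 5, 6}, so the value is 3.
Cell (5,5): row 5 already has {1, 2, 3, 4, 5} → 6.
At (row 3, col 5): row 3 already has {1, 3, 4, 5, 6}, so the value is 2.

d = 3, n = 6, y = 2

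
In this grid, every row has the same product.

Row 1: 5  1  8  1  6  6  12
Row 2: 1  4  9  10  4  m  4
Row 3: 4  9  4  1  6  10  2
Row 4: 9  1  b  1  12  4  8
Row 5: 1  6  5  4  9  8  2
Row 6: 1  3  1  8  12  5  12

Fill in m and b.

Rows 1 and 5 each multiply to 17280, so every row has product 17280.
Row 2: 1×4×9×10×4×4 = 5760, so the missing entry is 17280 ÷ 5760 = 3.
Row 4: 9×1×1×12×4×8 = 3456, so the missing entry is 17280 ÷ 3456 = 5.

m = 3, b = 5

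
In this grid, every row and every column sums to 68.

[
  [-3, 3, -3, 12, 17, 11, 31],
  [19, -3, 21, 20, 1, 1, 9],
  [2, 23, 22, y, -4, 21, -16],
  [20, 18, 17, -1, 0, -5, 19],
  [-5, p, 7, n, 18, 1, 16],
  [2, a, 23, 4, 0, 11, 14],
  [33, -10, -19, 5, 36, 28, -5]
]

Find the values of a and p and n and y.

The known cells in row 3 total 48, leaving 68 − 48 = 20 for the blank.
The known cells in row 6 total 54, leaving 68 − 54 = 14 for the blank.
The known cells in column 2 total 45, leaving 68 − 45 = 23 for the blank.
The known cells in row 5 total 60, leaving 68 − 60 = 8 for the blank.

a = 14, p = 23, n = 8, y = 20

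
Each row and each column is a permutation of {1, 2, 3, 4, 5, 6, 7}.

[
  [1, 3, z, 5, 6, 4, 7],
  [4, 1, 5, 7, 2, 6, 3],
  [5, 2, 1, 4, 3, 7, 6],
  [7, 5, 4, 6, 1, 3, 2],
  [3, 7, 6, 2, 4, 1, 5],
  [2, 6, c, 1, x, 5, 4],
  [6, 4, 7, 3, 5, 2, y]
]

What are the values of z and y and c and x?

Cell (7,7): row 7 already has {2, 3, 4, 5, 6, 7} → 1.
Cell (1,3): row 1 already has {1, 3, 4, 5, 6, 7} → 2.
At (row 6, col 5): column 5 already has {1, 2, 3, 4, 5, 6}, so the value is 7.
At (row 6, col 3): row 6 already has {1, 2, 4, 5, 6, 7}, so the value is 3.

z = 2, y = 1, c = 3, x = 7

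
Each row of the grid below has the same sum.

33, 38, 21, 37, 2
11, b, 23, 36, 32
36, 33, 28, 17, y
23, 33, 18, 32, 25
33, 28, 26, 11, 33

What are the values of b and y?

Row 4 sums to 131 and so does row 5; that's the common total.
In row 2 the known cells total 102, leaving 131 − 102 = 29.
In row 3 the known cells total 114, leaving 131 − 114 = 17.

b = 29, y = 17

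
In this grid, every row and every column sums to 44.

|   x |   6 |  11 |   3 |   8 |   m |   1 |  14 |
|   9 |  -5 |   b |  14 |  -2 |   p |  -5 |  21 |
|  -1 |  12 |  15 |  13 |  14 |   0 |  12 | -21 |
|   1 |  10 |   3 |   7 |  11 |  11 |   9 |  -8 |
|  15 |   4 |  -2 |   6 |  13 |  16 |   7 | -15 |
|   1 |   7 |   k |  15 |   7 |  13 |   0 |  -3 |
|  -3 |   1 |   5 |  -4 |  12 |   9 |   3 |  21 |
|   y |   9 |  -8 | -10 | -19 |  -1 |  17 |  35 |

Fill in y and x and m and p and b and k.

y = 21, x = 1, m = 0, p = -4, b = 16, k = 4

Row 8: 9 − 8 − 10 − 19 − 1 + 17 + 35 = 23, so its missing entry is 44 − 23 = 21.
Column 1: 9 − 1 + 1 + 15 + 1 − 3 + 21 = 43, so its missing entry is 44 − 43 = 1.
Row 1: 1 + 6 + 11 + 3 + 8 + 1 + 14 = 44, so its missing entry is 44 − 44 = 0.
Column 6: 0 + 0 + 11 + 16 + 13 + 9 − 1 = 48, so its missing entry is 44 − 48 = -4.
Row 2: 9 − 5 + 14 − 2 − 4 − 5 + 21 = 28, so its missing entry is 44 − 28 = 16.
Row 6: 1 + 7 + 15 + 7 + 13 + 0 − 3 = 40, so its missing entry is 44 − 40 = 4.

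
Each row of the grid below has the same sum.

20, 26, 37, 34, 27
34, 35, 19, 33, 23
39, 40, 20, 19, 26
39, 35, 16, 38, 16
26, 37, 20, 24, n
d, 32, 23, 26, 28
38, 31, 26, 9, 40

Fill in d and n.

Rows 3 and 7 both add up to 144, so every row sums to 144.
Row 6: 32 + 23 + 26 + 28 = 109, so the missing entry is 144 − 109 = 35.
Row 5: 26 + 37 + 20 + 24 = 107, so the missing entry is 144 − 107 = 37.

d = 35, n = 37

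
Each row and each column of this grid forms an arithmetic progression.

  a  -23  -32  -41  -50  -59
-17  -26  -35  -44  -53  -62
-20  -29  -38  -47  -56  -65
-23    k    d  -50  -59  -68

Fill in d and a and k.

d = -41, a = -14, k = -32

Along each row the entries change by -9 per step; down each column they change by -3.
Row 4: from -23 at column 1, stepping by -9 to column 3 gives -41.
Row 1: from -23 at column 2, stepping by -9 to column 1 gives -14.
Row 4: from -23 at column 1, stepping by -9 to column 2 gives -32.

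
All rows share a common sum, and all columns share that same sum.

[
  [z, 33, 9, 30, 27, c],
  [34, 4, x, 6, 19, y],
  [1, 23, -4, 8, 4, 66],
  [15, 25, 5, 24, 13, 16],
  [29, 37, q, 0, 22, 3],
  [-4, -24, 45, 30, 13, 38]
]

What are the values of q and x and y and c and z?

q = 7, x = 36, y = -1, c = -24, z = 23

Rows 3 and 4 both sum to 98, so that's the common total.
Column 1 has 34 + 1 + 15 + 29 − 4 = 75; the blank must be 98 − 75 = 23.
Row 5 has 29 + 37 + 0 + 22 + 3 = 91; the blank must be 98 − 91 = 7.
Column 3 has 9 − 4 + 5 + 7 + 45 = 62; the blank must be 98 − 62 = 36.
Row 2 has 34 + 4 + 36 + 6 + 19 = 99; the blank must be 98 − 99 = -1.
Row 1 has 23 + 33 + 9 + 30 + 27 = 122; the blank must be 98 − 122 = -24.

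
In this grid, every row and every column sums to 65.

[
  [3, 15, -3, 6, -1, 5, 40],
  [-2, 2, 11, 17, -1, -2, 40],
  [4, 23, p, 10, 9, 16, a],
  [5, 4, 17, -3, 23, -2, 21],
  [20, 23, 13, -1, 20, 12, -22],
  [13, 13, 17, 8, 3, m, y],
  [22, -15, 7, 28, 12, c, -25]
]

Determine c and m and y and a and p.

c = 36, m = 0, y = 11, a = 0, p = 3

Row 7 has 22 − 15 + 7 + 28 + 12 − 25 = 29; the blank must be 65 − 29 = 36.
Column 6 has 5 − 2 + 16 − 2 + 12 + 36 = 65; the blank must be 65 − 65 = 0.
Row 6 has 13 + 13 + 17 + 8 + 3 + 0 = 54; the blank must be 65 − 54 = 11.
Column 7 has 40 + 40 + 21 − 22 + 11 − 25 = 65; the blank must be 65 − 65 = 0.
Row 3 has 4 + 23 + 10 + 9 + 16 + 0 = 62; the blank must be 65 − 62 = 3.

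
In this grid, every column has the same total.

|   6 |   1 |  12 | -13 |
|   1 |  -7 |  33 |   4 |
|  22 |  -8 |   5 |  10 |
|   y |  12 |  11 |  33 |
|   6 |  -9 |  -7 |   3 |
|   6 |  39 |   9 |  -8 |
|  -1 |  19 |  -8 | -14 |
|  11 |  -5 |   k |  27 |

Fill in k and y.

k = -13, y = -9

The complete columns each total 42.
Column 3 is missing 42 − 55 = -13 (since 12 + 33 + 5 + 11 − 7 + 9 − 8 = 55).
Column 1 is missing 42 − 51 = -9 (since 6 + 1 + 22 + 6 + 6 − 1 + 11 = 51).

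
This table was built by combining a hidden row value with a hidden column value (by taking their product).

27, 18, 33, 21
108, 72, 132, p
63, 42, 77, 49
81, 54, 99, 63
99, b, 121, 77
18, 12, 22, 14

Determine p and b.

Each row is a constant multiple of every other row — this is a multiplication table with the headers hidden.
Row 2 is 108/27 = 4/1 times row 1, so its entry in column 4 is 21 × 4/1 = 84.
Row 5 is 99/27 = 11/3 times row 1, so its entry in column 2 is 18 × 11/3 = 66.

p = 84, b = 66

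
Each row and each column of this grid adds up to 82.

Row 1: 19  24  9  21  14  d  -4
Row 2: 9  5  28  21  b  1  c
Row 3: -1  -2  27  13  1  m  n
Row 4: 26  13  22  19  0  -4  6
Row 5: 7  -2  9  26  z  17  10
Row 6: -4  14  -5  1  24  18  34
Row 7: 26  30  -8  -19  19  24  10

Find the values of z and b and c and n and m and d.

z = 15, b = 9, c = 9, n = 17, m = 27, d = -1

The known cells in row 5 total 67, leaving 82 − 67 = 15 for the blank.
The known cells in column 5 total 73, leaving 82 − 73 = 9 for the blank.
The known cells in row 1 total 83, leaving 82 − 83 = -1 for the blank.
The known cells in row 2 total 73, leaving 82 − 73 = 9 for the blank.
The known cells in column 7 total 65, leaving 82 − 65 = 17 for the blank.
The known cells in row 3 total 55, leaving 82 − 55 = 27 for the blank.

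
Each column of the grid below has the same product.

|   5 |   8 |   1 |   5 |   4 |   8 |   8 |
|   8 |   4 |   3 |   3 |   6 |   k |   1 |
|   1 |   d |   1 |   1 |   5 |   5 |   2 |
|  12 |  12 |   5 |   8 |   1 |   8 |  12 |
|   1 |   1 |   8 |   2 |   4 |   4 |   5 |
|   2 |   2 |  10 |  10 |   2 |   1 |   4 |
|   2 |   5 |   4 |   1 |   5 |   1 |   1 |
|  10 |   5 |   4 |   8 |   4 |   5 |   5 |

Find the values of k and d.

k = 3, d = 1

Columns 1 and 7 each multiply to 19200, so every column has product 19200.
Column 6: 8×5×8×4×1×1×5 = 6400, so the missing entry is 19200 ÷ 6400 = 3.
Column 2: 8×4×12×1×2×5×5 = 19200, so the missing entry is 19200 ÷ 19200 = 1.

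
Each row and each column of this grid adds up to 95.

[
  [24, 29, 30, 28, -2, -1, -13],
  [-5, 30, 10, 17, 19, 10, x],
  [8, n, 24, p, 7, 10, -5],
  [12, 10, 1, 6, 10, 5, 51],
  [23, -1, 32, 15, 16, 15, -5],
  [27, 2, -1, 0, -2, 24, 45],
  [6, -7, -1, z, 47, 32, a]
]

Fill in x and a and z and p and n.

Column 2: 29 + 30 + 10 − 1 + 2 − 7 = 63, so its missing entry is 95 − 63 = 32.
Row 3: 8 + 32 + 24 + 7 + 10 − 5 = 76, so its missing entry is 95 − 76 = 19.
Row 2: -5 + 30 + 10 + 17 + 19 + 10 = 81, so its missing entry is 95 − 81 = 14.
Column 7: -13 + 14 − 5 + 51 − 5 + 45 = 87, so its missing entry is 95 − 87 = 8.
Row 7: 6 − 7 − 1 + 47 + 32 + 8 = 85, so its missing entry is 95 − 85 = 10.

x = 14, a = 8, z = 10, p = 19, n = 32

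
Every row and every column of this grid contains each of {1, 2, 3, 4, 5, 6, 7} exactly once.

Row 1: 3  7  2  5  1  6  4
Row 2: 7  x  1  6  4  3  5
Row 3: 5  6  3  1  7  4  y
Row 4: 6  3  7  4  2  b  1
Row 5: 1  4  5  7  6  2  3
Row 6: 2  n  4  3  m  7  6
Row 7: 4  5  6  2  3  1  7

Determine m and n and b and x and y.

Cell (2,2): row 2 already has {1, 3, 4, 5, 6, 7} → 2.
At (row 6, col 5): column 5 already has {1, 2, 3, 4, 6, 7}, so the value is 5.
At (row 6, col 2): row 6 already has {2, 3, 4, 5, 6, 7}, so the value is 1.
Cell (3,7): row 3 already has {1, 3, 4, 5, 6, 7} → 2.
For row 4, column 6: row 4 already has {1, 2, 3, 4, 6, 7}; that leaves 5.

m = 5, n = 1, b = 5, x = 2, y = 2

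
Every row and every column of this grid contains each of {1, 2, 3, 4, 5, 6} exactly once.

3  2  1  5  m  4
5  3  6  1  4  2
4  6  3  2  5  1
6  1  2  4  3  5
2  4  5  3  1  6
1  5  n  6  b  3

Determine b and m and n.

b = 2, m = 6, n = 4

Cell (1,5): row 1 already has {1, 2, 3, 4, 5} → 6.
Cell (6,5): column 5 already has {1, 3, 4, 5, 6} → 2.
Cell (6,3): row 6 already has {1, 2, 3, 5, 6} → 4.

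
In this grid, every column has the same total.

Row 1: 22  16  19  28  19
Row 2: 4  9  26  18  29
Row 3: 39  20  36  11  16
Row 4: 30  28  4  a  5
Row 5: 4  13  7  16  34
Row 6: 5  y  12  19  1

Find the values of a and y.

Column 1 sums to 104 and so does column 3; that's the common total.
In column 4 the known cells total 92, leaving 104 − 92 = 12.
In column 2 the known cells total 86, leaving 104 − 86 = 18.

a = 12, y = 18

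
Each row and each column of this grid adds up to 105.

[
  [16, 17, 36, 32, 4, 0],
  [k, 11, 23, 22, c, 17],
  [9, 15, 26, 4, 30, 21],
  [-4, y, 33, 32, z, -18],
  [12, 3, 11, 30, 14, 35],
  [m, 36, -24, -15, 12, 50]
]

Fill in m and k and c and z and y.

m = 46, k = 26, c = 6, z = 39, y = 23

Column 2: 17 + 11 + 15 + 3 + 36 = 82, so its missing entry is 105 − 82 = 23.
Row 4: -4 + 23 + 33 + 32 − 18 = 66, so its missing entry is 105 − 66 = 39.
Column 5: 4 + 30 + 39 + 14 + 12 = 99, so its missing entry is 105 − 99 = 6.
Row 6: 36 − 24 − 15 + 12 + 50 = 59, so its missing entry is 105 − 59 = 46.
Row 2: 11 + 23 + 22 + 6 + 17 = 79, so its missing entry is 105 − 79 = 26.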